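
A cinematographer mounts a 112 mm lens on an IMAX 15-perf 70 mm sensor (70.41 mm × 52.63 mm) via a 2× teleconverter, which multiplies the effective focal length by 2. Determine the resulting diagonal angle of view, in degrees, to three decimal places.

22.203°

Effective focal length f = 112 × 2 = 224 mm.
Sensor diagonal = √(70.41² + 52.63²) = √7727.4850 ≈ 87.9061 mm.
α = 2·arctan(87.906 / (2 × 224)) = 2·arctan(0.19622) ≈ 22.2030°.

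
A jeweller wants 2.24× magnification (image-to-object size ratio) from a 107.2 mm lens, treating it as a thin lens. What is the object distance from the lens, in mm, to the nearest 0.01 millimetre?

155.06 mm

With m = dᵢ/dₒ and 1/f = 1/dₒ + 1/dᵢ, substituting dᵢ = m·dₒ gives 1/f = (1 + 1/m)/dₒ, hence dₒ = f·(1 + 1/m).
dₒ = 107.2 × (1 + 1/2.24) = 107.2 × 1.44643 ≈ 155.057 mm.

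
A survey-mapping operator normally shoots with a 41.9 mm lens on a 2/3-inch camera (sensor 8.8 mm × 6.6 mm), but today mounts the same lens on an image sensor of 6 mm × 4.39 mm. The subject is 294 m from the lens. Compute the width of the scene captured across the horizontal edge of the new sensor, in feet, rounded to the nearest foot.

138 ft

The focal length stays 41.9 mm; the relevant sensor dimension is now w = 6 mm. Object distance dₒ = 294 m = 294000 mm.
Thin-lens field width W = w·(dₒ − f)/f = 6 × (294000 − 41.9)/41.9 ≈ 42094.239 mm = 42094.239/304.8 ft = 138.104 ft.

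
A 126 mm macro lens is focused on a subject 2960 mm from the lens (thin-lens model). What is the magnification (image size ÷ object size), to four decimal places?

Thin lens: 1/f = 1/dₒ + 1/dᵢ → 1/dᵢ = 1/126 − 1/2960 = 0.0075987 mm⁻¹, so dᵢ ≈ 131.6020 mm.
Magnification m = dᵢ/dₒ = 131.6020/2960 ≈ 0.04446.

0.0445×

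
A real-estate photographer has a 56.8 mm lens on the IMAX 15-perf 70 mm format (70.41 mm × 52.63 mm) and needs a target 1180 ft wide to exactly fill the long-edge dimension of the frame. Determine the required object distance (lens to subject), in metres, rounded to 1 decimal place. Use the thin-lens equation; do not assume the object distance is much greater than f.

290.2 m

W: 1180 ft × 304.8 mm/ft = 359663.99 mm.
Magnification m = w/W = dᵢ/dₒ; combined with 1/f = 1/dₒ + 1/dᵢ this gives dₒ = f·(1 + W/w).
dₒ = 56.8 mm × (1 + 359664/70.41) = 56.8 × 5109.1379 ≈ 290199.032 mm = 290.199 m.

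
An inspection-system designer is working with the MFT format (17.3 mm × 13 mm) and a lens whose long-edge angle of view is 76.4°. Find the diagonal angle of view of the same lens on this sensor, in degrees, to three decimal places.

From the long-edge AOV: f = 17.3 / (2·tan(38.2°)) = 17.3 / 1.57384 ≈ 10.9922 mm.
Sensor diagonal = √(17.3² + 13²) = √468.2900 ≈ 21.6400 mm.
Diagonal AOV = 2·arctan(21.6400 / (2 × 10.9922)) = 2·arctan(0.98434) ≈ 89.0954°.

89.095°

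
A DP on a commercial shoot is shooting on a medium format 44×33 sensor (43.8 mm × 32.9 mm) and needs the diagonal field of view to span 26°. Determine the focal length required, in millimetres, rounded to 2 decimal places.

Sensor diagonal = √(43.8² + 32.9²) = √3000.8500 ≈ 54.7800 mm.
From α = 2·arctan(d/2f) we get f = d / (2·tan(α/2)).
With d = 54.7800 mm and α/2 = 13°, tan(α/2) ≈ 0.23087, so f ≈ 54.7800 / 0.46174 ≈ 118.6392 mm.

118.64 mm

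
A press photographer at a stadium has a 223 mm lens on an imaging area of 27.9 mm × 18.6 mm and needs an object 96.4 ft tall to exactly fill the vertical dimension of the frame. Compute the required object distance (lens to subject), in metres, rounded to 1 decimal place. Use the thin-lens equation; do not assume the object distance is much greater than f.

W: 96.4 ft × 304.8 mm/ft = 29382.72 mm.
Magnification m = h/W = dᵢ/dₒ; combined with 1/f = 1/dₒ + 1/dᵢ this gives dₒ = f·(1 + W/h).
dₒ = 223 mm × (1 + 29382.7/18.6) = 223 × 1580.7161 ≈ 352499.686 mm = 352.5 m.

352.5 m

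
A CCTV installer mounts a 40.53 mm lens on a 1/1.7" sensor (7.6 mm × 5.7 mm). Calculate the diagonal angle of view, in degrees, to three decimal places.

13.369°

Sensor diagonal = √(7.6² + 5.7²) = √90.2500 ≈ 9.5000 mm.
Angle of view α = 2·arctan(d/2f) with d = 9.5000 mm and f = 40.53 mm.
d/2f = 0.11720; arctan(0.11720) ≈ 6.6844°, so α ≈ 13.3688°.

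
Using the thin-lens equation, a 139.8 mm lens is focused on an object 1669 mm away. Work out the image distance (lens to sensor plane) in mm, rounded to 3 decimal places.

152.581 mm

1/dᵢ = 1/f − 1/dₒ = 1/139.8 − 1/1669 = 0.0065539 mm⁻¹.
dᵢ = 1/0.0065539 ≈ 152.5806 mm.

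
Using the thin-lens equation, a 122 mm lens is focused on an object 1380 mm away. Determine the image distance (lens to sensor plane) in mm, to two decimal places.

1/dᵢ = 1/f − 1/dₒ = 1/122 − 1/1380 = 0.0074721 mm⁻¹.
dᵢ = 1/0.0074721 ≈ 133.8315 mm.

133.83 mm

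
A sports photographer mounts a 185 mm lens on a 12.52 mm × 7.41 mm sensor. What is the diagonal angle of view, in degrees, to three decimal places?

Sensor diagonal = √(12.52² + 7.41²) = √211.6585 ≈ 14.5485 mm.
Angle of view α = 2·arctan(d/2f) with d = 14.5485 mm and f = 185 mm.
d/2f = 0.03932; arctan(0.03932) ≈ 2.2517°, so α ≈ 4.5034°.

4.503°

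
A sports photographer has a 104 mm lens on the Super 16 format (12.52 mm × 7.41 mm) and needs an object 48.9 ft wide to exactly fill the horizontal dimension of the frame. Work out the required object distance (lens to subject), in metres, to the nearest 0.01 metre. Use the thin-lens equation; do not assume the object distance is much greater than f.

123.91 m

W: 48.9 ft × 304.8 mm/ft = 14904.72 mm.
Magnification m = w/W = dᵢ/dₒ; combined with 1/f = 1/dₒ + 1/dᵢ this gives dₒ = f·(1 + W/w).
dₒ = 104 mm × (1 + 14904.7/12.52) = 104 × 1191.4728 ≈ 123913.172 mm = 123.913 m.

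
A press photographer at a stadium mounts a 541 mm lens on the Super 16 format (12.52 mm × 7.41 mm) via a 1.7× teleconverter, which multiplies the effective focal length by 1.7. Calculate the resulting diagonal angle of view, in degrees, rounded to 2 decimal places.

0.91°

Effective focal length f = 541 × 1.7 = 919.7 mm.
Sensor diagonal = √(12.52² + 7.41²) = √211.6585 ≈ 14.5485 mm.
α = 2·arctan(14.548 / (2 × 919.7)) = 2·arctan(0.00791) ≈ 0.9063°.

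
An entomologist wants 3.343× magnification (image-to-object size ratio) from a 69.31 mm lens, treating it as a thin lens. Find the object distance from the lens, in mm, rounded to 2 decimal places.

90.04 mm

With m = dᵢ/dₒ and 1/f = 1/dₒ + 1/dᵢ, substituting dᵢ = m·dₒ gives 1/f = (1 + 1/m)/dₒ, hence dₒ = f·(1 + 1/m).
dₒ = 69.31 × (1 + 1/3.343) = 69.31 × 1.29913 ≈ 90.043 mm.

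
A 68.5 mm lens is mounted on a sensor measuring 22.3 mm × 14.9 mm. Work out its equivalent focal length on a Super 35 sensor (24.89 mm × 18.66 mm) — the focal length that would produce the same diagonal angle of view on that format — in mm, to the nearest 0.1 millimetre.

Sensor diagonal = √(22.3² + 14.9²) = √719.3000 ≈ 26.8198 mm.
Sensor diagonal = √(24.89² + 18.66²) = √967.7077 ≈ 31.1080 mm.
Equal angle of view means equal diagonal/f ratio, so f₂ = f₁ · (diagonal₂/diagonal₁) = 68.5 × 31.1080/26.8198.
f₂ = 68.5 × 1.15989 ≈ 79.453 mm.

79.5 mm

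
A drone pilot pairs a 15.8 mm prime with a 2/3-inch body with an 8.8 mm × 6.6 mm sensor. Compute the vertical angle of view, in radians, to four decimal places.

Angle of view α = 2·arctan(h/2f) with h = 6.6 mm and f = 15.8 mm.
h/2f = 0.20886; arctan(0.20886) ≈ 0.2059 rad, so α ≈ 0.4118 rad.

0.4118 rad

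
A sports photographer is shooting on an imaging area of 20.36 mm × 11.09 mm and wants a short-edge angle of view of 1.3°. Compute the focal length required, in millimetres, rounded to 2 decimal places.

From α = 2·arctan(h/2f) we get f = h / (2·tan(α/2)).
With h = 11.09 mm and α/2 = 0.65°, tan(α/2) ≈ 0.01135, so f ≈ 11.09 / 0.02269 ≈ 488.7561 mm.

488.76 mm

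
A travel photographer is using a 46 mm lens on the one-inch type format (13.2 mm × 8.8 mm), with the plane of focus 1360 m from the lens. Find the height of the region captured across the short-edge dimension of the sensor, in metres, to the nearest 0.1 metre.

260.2 m

dₒ: 1360 m = 1.36e+06 mm.
Similar triangles through the lens centre give W/dₒ = h/dᵢ; with 1/f = 1/dₒ + 1/dᵢ this gives W = h·(dₒ − f)/f.
W = 8.8 mm × (1.36e+06 − 46) / 46 = 8.8 × 29564.2174 ≈ 260165.113 mm = 260.165 m.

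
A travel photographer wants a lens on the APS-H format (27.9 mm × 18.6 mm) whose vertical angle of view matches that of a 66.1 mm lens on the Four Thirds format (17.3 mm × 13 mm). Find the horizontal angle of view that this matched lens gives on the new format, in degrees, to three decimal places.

Equal vertical AOV ⇒ f₂ = f₁ · 18.6/13 = 66.1 × 1.43077 ≈ 94.5738 mm.
Horizontal AOV on the new format = 2·arctan(27.9 / (2 × 94.5738)) = 2·arctan(0.14750) ≈ 16.7817°.

16.782°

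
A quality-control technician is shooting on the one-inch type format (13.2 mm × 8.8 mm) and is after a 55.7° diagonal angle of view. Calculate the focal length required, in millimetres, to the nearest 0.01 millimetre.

15.01 mm

Sensor diagonal = √(13.2² + 8.8²) = √251.6800 ≈ 15.8644 mm.
From α = 2·arctan(d/2f) we get f = d / (2·tan(α/2)).
With d = 15.8644 mm and α/2 = 27.85°, tan(α/2) ≈ 0.52836, so f ≈ 15.8644 / 1.05671 ≈ 15.0130 mm.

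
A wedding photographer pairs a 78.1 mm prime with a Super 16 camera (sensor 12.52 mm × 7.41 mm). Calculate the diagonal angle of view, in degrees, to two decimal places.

10.64°

Sensor diagonal = √(12.52² + 7.41²) = √211.6585 ≈ 14.5485 mm.
Angle of view α = 2·arctan(d/2f) with d = 14.5485 mm and f = 78.1 mm.
d/2f = 0.09314; arctan(0.09314) ≈ 5.3212°, so α ≈ 10.6424°.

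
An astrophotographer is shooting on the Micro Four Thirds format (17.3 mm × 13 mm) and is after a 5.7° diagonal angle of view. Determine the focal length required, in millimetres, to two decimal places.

217.34 mm

Sensor diagonal = √(17.3² + 13²) = √468.2900 ≈ 21.6400 mm.
From α = 2·arctan(d/2f) we get f = d / (2·tan(α/2)).
With d = 21.6400 mm and α/2 = 2.85°, tan(α/2) ≈ 0.04978, so f ≈ 21.6400 / 0.09957 ≈ 217.3436 mm.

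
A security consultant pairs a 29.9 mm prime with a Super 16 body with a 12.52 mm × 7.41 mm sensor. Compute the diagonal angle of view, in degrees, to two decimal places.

Sensor diagonal = √(12.52² + 7.41²) = √211.6585 ≈ 14.5485 mm.
Angle of view α = 2·arctan(d/2f) with d = 14.5485 mm and f = 29.9 mm.
d/2f = 0.24329; arctan(0.24329) ≈ 13.6736°, so α ≈ 27.3472°.

27.35°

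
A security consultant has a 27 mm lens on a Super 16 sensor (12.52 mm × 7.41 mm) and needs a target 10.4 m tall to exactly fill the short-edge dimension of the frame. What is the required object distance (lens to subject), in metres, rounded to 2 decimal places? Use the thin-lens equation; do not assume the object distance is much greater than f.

W: 10.4 m = 10400 mm.
Magnification m = h/W = dᵢ/dₒ; combined with 1/f = 1/dₒ + 1/dᵢ this gives dₒ = f·(1 + W/h).
dₒ = 27 mm × (1 + 10400/7.41) = 27 × 1404.5088 ≈ 37921.737 mm = 37.9217 m.

37.92 m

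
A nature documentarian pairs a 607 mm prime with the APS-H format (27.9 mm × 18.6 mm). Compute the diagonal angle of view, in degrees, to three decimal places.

3.164°

Sensor diagonal = √(27.9² + 18.6²) = √1124.3700 ≈ 33.5316 mm.
Angle of view α = 2·arctan(d/2f) with d = 33.5316 mm and f = 607 mm.
d/2f = 0.02762; arctan(0.02762) ≈ 1.5822°, so α ≈ 3.1643°.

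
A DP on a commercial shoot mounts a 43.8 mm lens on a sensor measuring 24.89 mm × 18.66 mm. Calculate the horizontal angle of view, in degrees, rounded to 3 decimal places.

31.723°

Angle of view α = 2·arctan(w/2f) with w = 24.89 mm and f = 43.8 mm.
w/2f = 0.28413; arctan(0.28413) ≈ 15.8616°, so α ≈ 31.7231°.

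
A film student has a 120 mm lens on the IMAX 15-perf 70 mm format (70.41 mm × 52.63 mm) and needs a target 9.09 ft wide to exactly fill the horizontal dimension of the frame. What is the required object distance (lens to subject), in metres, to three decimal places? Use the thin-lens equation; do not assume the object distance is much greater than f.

W: 9.09 ft × 304.8 mm/ft = 2770.63 mm.
Magnification m = w/W = dᵢ/dₒ; combined with 1/f = 1/dₒ + 1/dᵢ this gives dₒ = f·(1 + W/w).
dₒ = 120 mm × (1 + 2770.63/70.41) = 120 × 40.3500 ≈ 4841.997 mm = 4.842 m.

4.842 m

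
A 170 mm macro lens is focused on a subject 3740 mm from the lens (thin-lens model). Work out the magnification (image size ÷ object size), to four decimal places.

0.0476×

Thin lens: 1/f = 1/dₒ + 1/dᵢ → 1/dᵢ = 1/170 − 1/3740 = 0.0056150 mm⁻¹, so dᵢ ≈ 178.0952 mm.
Magnification m = dᵢ/dₒ = 178.0952/3740 ≈ 0.04762.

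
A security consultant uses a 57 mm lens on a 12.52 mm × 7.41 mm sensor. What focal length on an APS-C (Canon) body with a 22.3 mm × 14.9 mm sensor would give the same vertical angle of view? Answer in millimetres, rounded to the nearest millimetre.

Equal angle of view means equal height/f ratio, so f₂ = f₁ · (height₂/height₁) = 57 × 14.9/7.41.
f₂ = 57 × 2.01080 ≈ 114.615 mm.

115 mm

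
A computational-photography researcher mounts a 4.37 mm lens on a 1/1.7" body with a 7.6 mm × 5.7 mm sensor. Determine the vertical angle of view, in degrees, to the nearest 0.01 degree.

Angle of view α = 2·arctan(h/2f) with h = 5.7 mm and f = 4.37 mm.
h/2f = 0.65217; arctan(0.65217) ≈ 33.1113°, so α ≈ 66.2227°.

66.22°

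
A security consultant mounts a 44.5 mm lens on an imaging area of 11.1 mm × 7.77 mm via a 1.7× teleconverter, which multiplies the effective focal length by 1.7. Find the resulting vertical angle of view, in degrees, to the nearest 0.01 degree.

5.88°

Effective focal length f = 44.5 × 1.7 = 75.65 mm.
α = 2·arctan(7.77 / (2 × 75.65)) = 2·arctan(0.05135) ≈ 5.8797°.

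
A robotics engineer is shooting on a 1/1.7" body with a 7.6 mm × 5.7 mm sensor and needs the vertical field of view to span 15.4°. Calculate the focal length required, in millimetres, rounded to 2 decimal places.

21.08 mm

From α = 2·arctan(h/2f) we get f = h / (2·tan(α/2)).
With h = 5.7 mm and α/2 = 7.7°, tan(α/2) ≈ 0.13521, so f ≈ 5.7 / 0.27041 ≈ 21.0791 mm.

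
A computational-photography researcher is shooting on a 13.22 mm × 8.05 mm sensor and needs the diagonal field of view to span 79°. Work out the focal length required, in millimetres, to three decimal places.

9.388 mm

Sensor diagonal = √(13.22² + 8.05²) = √239.5709 ≈ 15.4781 mm.
From α = 2·arctan(d/2f) we get f = d / (2·tan(α/2)).
With d = 15.4781 mm and α/2 = 39.5°, tan(α/2) ≈ 0.82434, so f ≈ 15.4781 / 1.64867 ≈ 9.3882 mm.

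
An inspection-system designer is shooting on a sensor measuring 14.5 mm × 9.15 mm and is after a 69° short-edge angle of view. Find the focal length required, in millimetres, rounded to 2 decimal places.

6.66 mm

From α = 2·arctan(h/2f) we get f = h / (2·tan(α/2)).
With h = 9.15 mm and α/2 = 34.5°, tan(α/2) ≈ 0.68728, so f ≈ 9.15 / 1.37456 ≈ 6.6567 mm.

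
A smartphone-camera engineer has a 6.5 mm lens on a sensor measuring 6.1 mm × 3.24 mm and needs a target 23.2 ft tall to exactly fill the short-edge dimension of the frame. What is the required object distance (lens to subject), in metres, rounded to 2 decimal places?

W: 23.2 ft × 304.8 mm/ft = 7071.36 mm.
Magnification m = h/W = dᵢ/dₒ; combined with 1/f = 1/dₒ + 1/dᵢ this gives dₒ = f·(1 + W/h).
dₒ = 6.5 mm × (1 + 7071.36/3.24) = 6.5 × 2183.5184 ≈ 14192.870 mm = 14.1929 m.

14.19 m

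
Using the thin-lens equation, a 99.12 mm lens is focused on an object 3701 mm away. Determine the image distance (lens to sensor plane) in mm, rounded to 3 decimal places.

101.848 mm

1/dᵢ = 1/f − 1/dₒ = 1/99.12 − 1/3701 = 0.0098186 mm⁻¹.
dᵢ = 1/0.0098186 ≈ 101.8477 mm.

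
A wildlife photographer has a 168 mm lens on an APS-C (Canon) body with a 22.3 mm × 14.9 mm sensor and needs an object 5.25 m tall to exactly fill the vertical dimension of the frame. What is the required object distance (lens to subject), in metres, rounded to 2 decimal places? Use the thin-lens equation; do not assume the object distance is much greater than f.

59.36 m

W: 5.25 m = 5250 mm.
Magnification m = h/W = dᵢ/dₒ; combined with 1/f = 1/dₒ + 1/dᵢ this gives dₒ = f·(1 + W/h).
dₒ = 168 mm × (1 + 5250/14.9) = 168 × 353.3490 ≈ 59362.631 mm = 59.3626 m.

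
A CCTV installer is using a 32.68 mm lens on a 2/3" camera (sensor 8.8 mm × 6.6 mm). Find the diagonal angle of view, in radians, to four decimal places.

Sensor diagonal = √(8.8² + 6.6²) = √121.0000 ≈ 11.0000 mm.
Angle of view α = 2·arctan(d/2f) with d = 11.0000 mm and f = 32.68 mm.
d/2f = 0.16830; arctan(0.16830) ≈ 0.1667 rad, so α ≈ 0.3335 rad.

0.3335 rad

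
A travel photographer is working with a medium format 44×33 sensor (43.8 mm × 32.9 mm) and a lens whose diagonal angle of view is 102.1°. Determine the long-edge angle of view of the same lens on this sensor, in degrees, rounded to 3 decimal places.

89.374°

Sensor diagonal = √(43.8² + 32.9²) = √3000.8500 ≈ 54.7800 mm.
From the diagonal AOV: f = 54.7800 / (2·tan(51.05°)) = 54.7800 / 2.47421 ≈ 22.1404 mm.
Long-edge AOV = 2·arctan(43.8 / (2 × 22.1404)) = 2·arctan(0.98914) ≈ 89.3744°.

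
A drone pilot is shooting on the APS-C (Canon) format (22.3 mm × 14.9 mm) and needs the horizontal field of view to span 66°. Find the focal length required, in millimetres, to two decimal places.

17.17 mm

From α = 2·arctan(w/2f) we get f = w / (2·tan(α/2)).
With w = 22.3 mm and α/2 = 33°, tan(α/2) ≈ 0.64941, so f ≈ 22.3 / 1.29882 ≈ 17.1695 mm.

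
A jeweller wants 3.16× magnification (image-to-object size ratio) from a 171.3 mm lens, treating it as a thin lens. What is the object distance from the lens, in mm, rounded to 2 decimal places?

With m = dᵢ/dₒ and 1/f = 1/dₒ + 1/dᵢ, substituting dᵢ = m·dₒ gives 1/f = (1 + 1/m)/dₒ, hence dₒ = f·(1 + 1/m).
dₒ = 171.3 × (1 + 1/3.16) = 171.3 × 1.31646 ≈ 225.509 mm.

225.51 mm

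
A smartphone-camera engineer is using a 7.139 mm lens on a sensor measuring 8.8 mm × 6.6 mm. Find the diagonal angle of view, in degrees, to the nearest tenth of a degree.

75.2°

Sensor diagonal = √(8.8² + 6.6²) = √121.0000 ≈ 11.0000 mm.
Angle of view α = 2·arctan(d/2f) with d = 11.0000 mm and f = 7.139 mm.
d/2f = 0.77042; arctan(0.77042) ≈ 37.6112°, so α ≈ 75.2225°.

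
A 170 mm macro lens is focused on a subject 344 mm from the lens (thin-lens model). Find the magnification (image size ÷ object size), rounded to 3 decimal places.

0.977×

Thin lens: 1/f = 1/dₒ + 1/dᵢ → 1/dᵢ = 1/170 − 1/344 = 0.0029754 mm⁻¹, so dᵢ ≈ 336.0920 mm.
Magnification m = dᵢ/dₒ = 336.0920/344 ≈ 0.97701.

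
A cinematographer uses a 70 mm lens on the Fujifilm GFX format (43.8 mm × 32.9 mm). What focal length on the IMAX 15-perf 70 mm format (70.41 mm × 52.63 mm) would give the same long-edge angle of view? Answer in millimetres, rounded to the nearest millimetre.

Equal angle of view means equal width/f ratio, so f₂ = f₁ · (width₂/width₁) = 70 × 70.41/43.8.
f₂ = 70 × 1.60753 ≈ 112.527 mm.

113 mm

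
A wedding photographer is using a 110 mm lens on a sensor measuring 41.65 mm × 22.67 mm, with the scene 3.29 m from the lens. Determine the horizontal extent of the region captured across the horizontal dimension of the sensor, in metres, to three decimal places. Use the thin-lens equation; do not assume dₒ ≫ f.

1.204 m

dₒ: 3.29 m = 3290 mm.
Similar triangles through the lens centre give W/dₒ = w/dᵢ; with 1/f = 1/dₒ + 1/dᵢ this gives W = w·(dₒ − f)/f.
W = 41.65 mm × (3290 − 110) / 110 = 41.65 × 28.9091 ≈ 1204.064 mm = 1.20406 m.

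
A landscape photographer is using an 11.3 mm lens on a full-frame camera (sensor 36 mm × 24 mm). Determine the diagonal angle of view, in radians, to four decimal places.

Sensor diagonal = √(36² + 24²) = √1872.0000 ≈ 43.2666 mm.
Angle of view α = 2·arctan(d/2f) with d = 43.2666 mm and f = 11.3 mm.
d/2f = 1.91445; arctan(1.91445) ≈ 1.0894 rad, so α ≈ 2.1789 rad.

2.1789 rad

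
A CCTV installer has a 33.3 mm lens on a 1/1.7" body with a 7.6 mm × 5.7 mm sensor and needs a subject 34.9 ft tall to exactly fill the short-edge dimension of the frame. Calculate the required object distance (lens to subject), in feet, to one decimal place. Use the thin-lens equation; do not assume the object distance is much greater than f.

W: 34.9 ft × 304.8 mm/ft = 10637.52 mm.
Magnification m = h/W = dᵢ/dₒ; combined with 1/f = 1/dₒ + 1/dᵢ this gives dₒ = f·(1 + W/h).
dₒ = 33.3 mm × (1 + 10637.5/5.7) = 33.3 × 1867.2315 ≈ 62178.810 mm = 62178.810/304.8 ft = 203.999 ft.

204.0 ft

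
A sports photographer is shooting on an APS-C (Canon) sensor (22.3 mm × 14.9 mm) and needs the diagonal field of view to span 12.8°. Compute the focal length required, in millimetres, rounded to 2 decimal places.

Sensor diagonal = √(22.3² + 14.9²) = √719.3000 ≈ 26.8198 mm.
From α = 2·arctan(d/2f) we get f = d / (2·tan(α/2)).
With d = 26.8198 mm and α/2 = 6.4°, tan(α/2) ≈ 0.11217, so f ≈ 26.8198 / 0.22434 ≈ 119.5518 mm.

119.55 mm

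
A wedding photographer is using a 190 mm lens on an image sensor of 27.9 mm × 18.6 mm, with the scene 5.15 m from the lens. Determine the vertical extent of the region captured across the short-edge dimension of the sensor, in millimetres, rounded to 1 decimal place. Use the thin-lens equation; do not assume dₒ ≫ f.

dₒ: 5.15 m = 5150 mm.
Similar triangles through the lens centre give W/dₒ = h/dᵢ; with 1/f = 1/dₒ + 1/dᵢ this gives W = h·(dₒ − f)/f.
W = 18.6 mm × (5150 − 190) / 190 = 18.6 × 26.1053 ≈ 485.558 mm.

485.6 mm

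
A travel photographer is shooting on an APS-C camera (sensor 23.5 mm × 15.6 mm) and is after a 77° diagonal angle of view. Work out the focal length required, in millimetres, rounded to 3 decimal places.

Sensor diagonal = √(23.5² + 15.6²) = √795.6100 ≈ 28.2066 mm.
From α = 2·arctan(d/2f) we get f = d / (2·tan(α/2)).
With d = 28.2066 mm and α/2 = 38.5°, tan(α/2) ≈ 0.79544, so f ≈ 28.2066 / 1.59087 ≈ 17.7303 mm.

17.730 mm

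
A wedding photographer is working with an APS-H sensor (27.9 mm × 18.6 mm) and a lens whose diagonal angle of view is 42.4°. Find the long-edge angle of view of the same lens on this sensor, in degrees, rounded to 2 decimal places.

35.77°

Sensor diagonal = √(27.9² + 18.6²) = √1124.3700 ≈ 33.5316 mm.
From the diagonal AOV: f = 33.5316 / (2·tan(21.2°)) = 33.5316 / 0.77575 ≈ 43.2248 mm.
Long-edge AOV = 2·arctan(27.9 / (2 × 43.2248)) = 2·arctan(0.32273) ≈ 35.7730°.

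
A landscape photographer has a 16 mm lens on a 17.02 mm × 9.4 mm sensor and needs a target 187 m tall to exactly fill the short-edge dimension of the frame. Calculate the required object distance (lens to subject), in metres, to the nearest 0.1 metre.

W: 187 m = 187000 mm.
Magnification m = h/W = dᵢ/dₒ; combined with 1/f = 1/dₒ + 1/dᵢ this gives dₒ = f·(1 + W/h).
dₒ = 16 mm × (1 + 187000/9.4) = 16 × 19894.6170 ≈ 318313.872 mm = 318.314 m.

318.3 m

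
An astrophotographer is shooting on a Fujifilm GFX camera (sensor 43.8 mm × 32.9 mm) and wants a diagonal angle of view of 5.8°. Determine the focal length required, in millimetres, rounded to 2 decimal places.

Sensor diagonal = √(43.8² + 32.9²) = √3000.8500 ≈ 54.7800 mm.
From α = 2·arctan(d/2f) we get f = d / (2·tan(α/2)).
With d = 54.7800 mm and α/2 = 2.9°, tan(α/2) ≈ 0.05066, so f ≈ 54.7800 / 0.10132 ≈ 540.6867 mm.

540.69 mm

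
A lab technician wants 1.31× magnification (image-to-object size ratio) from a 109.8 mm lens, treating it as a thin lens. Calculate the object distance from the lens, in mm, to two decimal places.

With m = dᵢ/dₒ and 1/f = 1/dₒ + 1/dᵢ, substituting dᵢ = m·dₒ gives 1/f = (1 + 1/m)/dₒ, hence dₒ = f·(1 + 1/m).
dₒ = 109.8 × (1 + 1/1.31) = 109.8 × 1.76336 ≈ 193.617 mm.

193.62 mm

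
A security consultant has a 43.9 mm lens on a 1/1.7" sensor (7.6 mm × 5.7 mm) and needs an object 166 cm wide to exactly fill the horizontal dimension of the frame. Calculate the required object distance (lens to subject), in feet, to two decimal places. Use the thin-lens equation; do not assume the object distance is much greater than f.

31.60 ft

W: 166 cm = 1660 mm.
Magnification m = w/W = dᵢ/dₒ; combined with 1/f = 1/dₒ + 1/dᵢ this gives dₒ = f·(1 + W/w).
dₒ = 43.9 mm × (1 + 1660/7.6) = 43.9 × 219.4211 ≈ 9632.584 mm = 9632.584/304.8 ft = 31.603 ft.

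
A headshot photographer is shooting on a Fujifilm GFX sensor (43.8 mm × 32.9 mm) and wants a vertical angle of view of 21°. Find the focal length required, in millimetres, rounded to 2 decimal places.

From α = 2·arctan(h/2f) we get f = h / (2·tan(α/2)).
With h = 32.9 mm and α/2 = 10.5°, tan(α/2) ≈ 0.18534, so f ≈ 32.9 / 0.37068 ≈ 88.7563 mm.

88.76 mm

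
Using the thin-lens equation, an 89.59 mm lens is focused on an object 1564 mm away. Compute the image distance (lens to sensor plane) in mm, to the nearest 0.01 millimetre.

1/dᵢ = 1/f − 1/dₒ = 1/89.59 − 1/1564 = 0.0105226 mm⁻¹.
dᵢ = 1/0.0105226 ≈ 95.0338 mm.

95.03 mm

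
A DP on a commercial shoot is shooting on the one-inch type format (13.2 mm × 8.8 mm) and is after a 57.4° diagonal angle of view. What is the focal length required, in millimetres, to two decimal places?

Sensor diagonal = √(13.2² + 8.8²) = √251.6800 ≈ 15.8644 mm.
From α = 2·arctan(d/2f) we get f = d / (2·tan(α/2)).
With d = 15.8644 mm and α/2 = 28.7°, tan(α/2) ≈ 0.54748, so f ≈ 15.8644 / 1.09497 ≈ 14.4885 mm.

14.49 mm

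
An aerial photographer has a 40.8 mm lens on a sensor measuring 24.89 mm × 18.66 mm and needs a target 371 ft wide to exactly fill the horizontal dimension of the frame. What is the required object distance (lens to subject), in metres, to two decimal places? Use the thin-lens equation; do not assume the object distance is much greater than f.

185.40 m

W: 371 ft × 304.8 mm/ft = 113080.80 mm.
Magnification m = w/W = dᵢ/dₒ; combined with 1/f = 1/dₒ + 1/dᵢ this gives dₒ = f·(1 + W/w).
dₒ = 40.8 mm × (1 + 113081/24.89) = 40.8 × 4544.2220 ≈ 185404.259 mm = 185.404 m.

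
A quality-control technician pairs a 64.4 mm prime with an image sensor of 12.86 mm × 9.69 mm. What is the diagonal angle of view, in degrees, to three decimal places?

Sensor diagonal = √(12.86² + 9.69²) = √259.2757 ≈ 16.1020 mm.
Angle of view α = 2·arctan(d/2f) with d = 16.1020 mm and f = 64.4 mm.
d/2f = 0.12502; arctan(0.12502) ≈ 7.1259°, so α ≈ 14.2518°.

14.252°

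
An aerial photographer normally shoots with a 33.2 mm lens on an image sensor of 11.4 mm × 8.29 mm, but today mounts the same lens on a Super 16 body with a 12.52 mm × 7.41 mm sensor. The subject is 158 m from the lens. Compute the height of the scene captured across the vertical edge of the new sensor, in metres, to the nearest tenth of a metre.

The focal length stays 33.2 mm; the relevant sensor dimension is now h = 7.41 mm. Object distance dₒ = 158 m = 158000 mm.
Thin-lens field height W = h·(dₒ − f)/f = 7.41 × (158000 − 33.2)/33.2 ≈ 35257.048 mm = 35.257 m.

35.3 m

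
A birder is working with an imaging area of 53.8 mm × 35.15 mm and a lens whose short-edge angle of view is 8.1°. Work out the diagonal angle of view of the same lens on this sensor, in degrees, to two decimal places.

From the short-edge AOV: f = 35.15 / (2·tan(4.05°)) = 35.15 / 0.14161 ≈ 248.2211 mm.
Sensor diagonal = √(53.8² + 35.15²) = √4129.9625 ≈ 64.2648 mm.
Diagonal AOV = 2·arctan(64.2648 / (2 × 248.2211)) = 2·arctan(0.12945) ≈ 14.7519°.

14.75°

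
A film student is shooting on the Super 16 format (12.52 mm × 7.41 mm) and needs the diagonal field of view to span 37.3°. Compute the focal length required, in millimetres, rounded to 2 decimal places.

21.55 mm

Sensor diagonal = √(12.52² + 7.41²) = √211.6585 ≈ 14.5485 mm.
From α = 2·arctan(d/2f) we get f = d / (2·tan(α/2)).
With d = 14.5485 mm and α/2 = 18.65°, tan(α/2) ≈ 0.33751, so f ≈ 14.5485 / 0.67502 ≈ 21.5527 mm.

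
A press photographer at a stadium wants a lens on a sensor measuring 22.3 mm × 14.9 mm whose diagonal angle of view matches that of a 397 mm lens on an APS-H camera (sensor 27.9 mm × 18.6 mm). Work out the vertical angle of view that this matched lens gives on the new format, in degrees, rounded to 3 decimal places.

2.688°

Sensor diagonal = √(27.9² + 18.6²) = √1124.3700 ≈ 33.5316 mm.
Sensor diagonal = √(22.3² + 14.9²) = √719.3000 ≈ 26.8198 mm.
Equal diagonal AOV ⇒ f₂ = f₁ · 26.8198/33.5316 = 397 × 0.79984 ≈ 317.5345 mm.
Vertical AOV on the new format = 2·arctan(14.9 / (2 × 317.5345)) = 2·arctan(0.02346) ≈ 2.6881°.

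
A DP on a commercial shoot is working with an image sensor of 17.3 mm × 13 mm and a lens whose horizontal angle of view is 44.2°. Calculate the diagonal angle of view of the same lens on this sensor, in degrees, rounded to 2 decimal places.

From the horizontal AOV: f = 17.3 / (2·tan(22.1°)) = 17.3 / 0.81212 ≈ 21.3024 mm.
Sensor diagonal = √(17.3² + 13²) = √468.2900 ≈ 21.6400 mm.
Diagonal AOV = 2·arctan(21.6400 / (2 × 21.3024)) = 2·arctan(0.50792) ≈ 53.8543°.

53.85°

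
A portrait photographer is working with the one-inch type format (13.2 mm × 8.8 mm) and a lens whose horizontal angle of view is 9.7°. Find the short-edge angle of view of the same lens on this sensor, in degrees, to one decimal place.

From the horizontal AOV: f = 13.2 / (2·tan(4.85°)) = 13.2 / 0.16970 ≈ 77.7832 mm.
Short-edge AOV = 2·arctan(8.8 / (2 × 77.7832)) = 2·arctan(0.05657) ≈ 6.4753°.

6.5°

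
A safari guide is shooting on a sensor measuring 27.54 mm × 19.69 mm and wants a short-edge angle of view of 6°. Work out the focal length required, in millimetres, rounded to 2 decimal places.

From α = 2·arctan(h/2f) we get f = h / (2·tan(α/2)).
With h = 19.69 mm and α/2 = 3°, tan(α/2) ≈ 0.05241, so f ≈ 19.69 / 0.10482 ≈ 187.8538 mm.

187.85 mm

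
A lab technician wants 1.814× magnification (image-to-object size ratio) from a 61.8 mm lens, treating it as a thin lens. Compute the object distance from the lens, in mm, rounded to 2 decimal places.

With m = dᵢ/dₒ and 1/f = 1/dₒ + 1/dᵢ, substituting dᵢ = m·dₒ gives 1/f = (1 + 1/m)/dₒ, hence dₒ = f·(1 + 1/m).
dₒ = 61.8 × (1 + 1/1.814) = 61.8 × 1.55127 ≈ 95.868 mm.

95.87 mm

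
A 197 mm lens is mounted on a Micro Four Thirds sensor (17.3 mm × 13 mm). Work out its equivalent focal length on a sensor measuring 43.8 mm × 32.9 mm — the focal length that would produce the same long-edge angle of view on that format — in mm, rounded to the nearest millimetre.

Equal angle of view means equal width/f ratio, so f₂ = f₁ · (width₂/width₁) = 197 × 43.8/17.3.
f₂ = 197 × 2.53179 ≈ 498.763 mm.

499 mm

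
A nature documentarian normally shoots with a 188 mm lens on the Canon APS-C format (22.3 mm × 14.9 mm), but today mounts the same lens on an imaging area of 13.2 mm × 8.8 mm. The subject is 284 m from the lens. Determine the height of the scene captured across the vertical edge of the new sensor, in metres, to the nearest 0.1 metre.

13.3 m

The focal length stays 188 mm; the relevant sensor dimension is now h = 8.8 mm. Object distance dₒ = 284 m = 284000 mm.
Thin-lens field height W = h·(dₒ − f)/f = 8.8 × (284000 − 188)/188 ≈ 13284.817 mm = 13.2848 m.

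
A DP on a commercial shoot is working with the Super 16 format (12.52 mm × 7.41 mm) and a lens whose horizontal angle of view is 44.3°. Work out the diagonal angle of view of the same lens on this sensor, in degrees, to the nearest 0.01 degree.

From the horizontal AOV: f = 12.52 / (2·tan(22.15°)) = 12.52 / 0.81415 ≈ 15.3780 mm.
Sensor diagonal = √(12.52² + 7.41²) = √211.6585 ≈ 14.5485 mm.
Diagonal AOV = 2·arctan(14.5485 / (2 × 15.3780)) = 2·arctan(0.47303) ≈ 50.6310°.

50.63°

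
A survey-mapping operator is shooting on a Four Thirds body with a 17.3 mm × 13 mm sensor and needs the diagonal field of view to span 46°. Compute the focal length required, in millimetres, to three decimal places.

25.490 mm

Sensor diagonal = √(17.3² + 13²) = √468.2900 ≈ 21.6400 mm.
From α = 2·arctan(d/2f) we get f = d / (2·tan(α/2)).
With d = 21.6400 mm and α/2 = 23°, tan(α/2) ≈ 0.42447, so f ≈ 21.6400 / 0.84895 ≈ 25.4903 mm.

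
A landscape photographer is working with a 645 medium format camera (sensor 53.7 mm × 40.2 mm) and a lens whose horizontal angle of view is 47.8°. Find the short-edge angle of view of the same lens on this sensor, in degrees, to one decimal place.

From the horizontal AOV: f = 53.7 / (2·tan(23.9°)) = 53.7 / 0.88628 ≈ 60.5905 mm.
Short-edge AOV = 2·arctan(40.2 / (2 × 60.5905)) = 2·arctan(0.33174) ≈ 36.7050°.

36.7°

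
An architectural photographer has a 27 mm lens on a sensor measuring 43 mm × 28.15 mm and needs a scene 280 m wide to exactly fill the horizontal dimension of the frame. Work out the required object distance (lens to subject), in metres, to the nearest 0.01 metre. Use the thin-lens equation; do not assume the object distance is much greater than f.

175.84 m

W: 280 m = 280000 mm.
Magnification m = w/W = dᵢ/dₒ; combined with 1/f = 1/dₒ + 1/dᵢ this gives dₒ = f·(1 + W/w).
dₒ = 27 mm × (1 + 280000/43) = 27 × 6512.6279 ≈ 175840.953 mm = 175.841 m.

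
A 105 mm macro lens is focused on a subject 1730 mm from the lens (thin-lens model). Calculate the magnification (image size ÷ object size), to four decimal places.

Thin lens: 1/f = 1/dₒ + 1/dᵢ → 1/dᵢ = 1/105 − 1/1730 = 0.0089458 mm⁻¹, so dᵢ ≈ 111.7846 mm.
Magnification m = dᵢ/dₒ = 111.7846/1730 ≈ 0.06462.

0.0646×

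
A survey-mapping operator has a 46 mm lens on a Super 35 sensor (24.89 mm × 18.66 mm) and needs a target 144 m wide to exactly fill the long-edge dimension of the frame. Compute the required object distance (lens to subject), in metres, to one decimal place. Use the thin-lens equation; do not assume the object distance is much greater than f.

266.2 m

W: 144 m = 144000 mm.
Magnification m = w/W = dᵢ/dₒ; combined with 1/f = 1/dₒ + 1/dᵢ this gives dₒ = f·(1 + W/w).
dₒ = 46 mm × (1 + 144000/24.89) = 46 × 5786.4560 ≈ 266176.976 mm = 266.177 m.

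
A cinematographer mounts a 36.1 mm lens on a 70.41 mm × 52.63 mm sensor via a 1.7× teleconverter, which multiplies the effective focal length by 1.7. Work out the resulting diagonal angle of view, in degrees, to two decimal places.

71.22°

Effective focal length f = 36.1 × 1.7 = 61.37 mm.
Sensor diagonal = √(70.41² + 52.63²) = √7727.4850 ≈ 87.9061 mm.
α = 2·arctan(87.906 / (2 × 61.37)) = 2·arctan(0.71620) ≈ 71.2203°.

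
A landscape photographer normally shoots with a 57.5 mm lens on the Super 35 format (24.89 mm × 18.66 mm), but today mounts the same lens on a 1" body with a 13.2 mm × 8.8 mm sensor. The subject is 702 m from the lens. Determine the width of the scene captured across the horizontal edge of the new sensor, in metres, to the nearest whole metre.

161 m

The focal length stays 57.5 mm; the relevant sensor dimension is now w = 13.2 mm. Object distance dₒ = 702 m = 702000 mm.
Thin-lens field width W = w·(dₒ − f)/f = 13.2 × (702000 − 57.5)/57.5 ≈ 161141.583 mm = 161.142 m.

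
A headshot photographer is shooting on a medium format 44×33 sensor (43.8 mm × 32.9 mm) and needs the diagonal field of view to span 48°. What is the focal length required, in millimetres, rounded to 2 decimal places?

Sensor diagonal = √(43.8² + 32.9²) = √3000.8500 ≈ 54.7800 mm.
From α = 2·arctan(d/2f) we get f = d / (2·tan(α/2)).
With d = 54.7800 mm and α/2 = 24°, tan(α/2) ≈ 0.44523, so f ≈ 54.7800 / 0.89046 ≈ 61.5190 mm.

61.52 mm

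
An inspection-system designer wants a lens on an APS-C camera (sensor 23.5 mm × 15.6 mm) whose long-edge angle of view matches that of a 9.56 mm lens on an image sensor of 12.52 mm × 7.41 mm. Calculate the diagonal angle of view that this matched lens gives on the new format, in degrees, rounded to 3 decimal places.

76.332°

Equal long-edge AOV ⇒ f₂ = f₁ · 23.5/12.52 = 9.56 × 1.87700 ≈ 17.9441 mm.
Sensor diagonal = √(23.5² + 15.6²) = √795.6100 ≈ 28.2066 mm.
Diagonal AOV on the new format = 2·arctan(28.2066 / (2 × 17.9441)) = 2·arctan(0.78596) ≈ 76.3316°.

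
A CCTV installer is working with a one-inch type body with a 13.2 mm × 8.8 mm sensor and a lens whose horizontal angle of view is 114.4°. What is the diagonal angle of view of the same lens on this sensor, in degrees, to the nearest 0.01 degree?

123.60°

From the horizontal AOV: f = 13.2 / (2·tan(57.2°)) = 13.2 / 3.10339 ≈ 4.2534 mm.
Sensor diagonal = √(13.2² + 8.8²) = √251.6800 ≈ 15.8644 mm.
Diagonal AOV = 2·arctan(15.8644 / (2 × 4.2534)) = 2·arctan(1.86491) ≈ 123.5978°.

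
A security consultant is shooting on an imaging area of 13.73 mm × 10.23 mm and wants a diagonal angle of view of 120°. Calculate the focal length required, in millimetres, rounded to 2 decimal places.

4.94 mm

Sensor diagonal = √(13.73² + 10.23²) = √293.1658 ≈ 17.1221 mm.
From α = 2·arctan(d/2f) we get f = d / (2·tan(α/2)).
With d = 17.1221 mm and α/2 = 60°, tan(α/2) ≈ 1.73205, so f ≈ 17.1221 / 3.46410 ≈ 4.9427 mm.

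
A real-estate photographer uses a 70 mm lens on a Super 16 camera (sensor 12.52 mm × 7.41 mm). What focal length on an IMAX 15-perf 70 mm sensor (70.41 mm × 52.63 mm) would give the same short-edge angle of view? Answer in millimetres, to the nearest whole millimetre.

497 mm

Equal angle of view means equal height/f ratio, so f₂ = f₁ · (height₂/height₁) = 70 × 52.63/7.41.
f₂ = 70 × 7.10256 ≈ 497.179 mm.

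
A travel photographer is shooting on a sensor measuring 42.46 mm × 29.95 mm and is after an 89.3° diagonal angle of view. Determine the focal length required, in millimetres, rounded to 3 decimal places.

Sensor diagonal = √(42.46² + 29.95²) = √2699.8541 ≈ 51.9601 mm.
From α = 2·arctan(d/2f) we get f = d / (2·tan(α/2)).
With d = 51.9601 mm and α/2 = 44.65°, tan(α/2) ≈ 0.98786, so f ≈ 51.9601 / 1.97571 ≈ 26.2994 mm.

26.299 mm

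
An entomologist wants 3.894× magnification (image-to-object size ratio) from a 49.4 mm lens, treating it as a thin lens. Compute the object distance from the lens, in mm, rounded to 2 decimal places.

With m = dᵢ/dₒ and 1/f = 1/dₒ + 1/dᵢ, substituting dᵢ = m·dₒ gives 1/f = (1 + 1/m)/dₒ, hence dₒ = f·(1 + 1/m).
dₒ = 49.4 × (1 + 1/3.894) = 49.4 × 1.25681 ≈ 62.086 mm.

62.09 mm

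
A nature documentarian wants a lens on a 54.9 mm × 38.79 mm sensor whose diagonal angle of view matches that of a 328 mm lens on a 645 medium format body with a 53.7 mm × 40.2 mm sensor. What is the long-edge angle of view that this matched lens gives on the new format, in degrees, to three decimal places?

9.548°

Sensor diagonal = √(53.7² + 40.2²) = √4499.7300 ≈ 67.0800 mm.
Sensor diagonal = √(54.9² + 38.79²) = √4518.6741 ≈ 67.2211 mm.
Equal diagonal AOV ⇒ f₂ = f₁ · 67.2211/67.0800 = 328 × 1.00210 ≈ 328.6897 mm.
Long-edge AOV on the new format = 2·arctan(54.9 / (2 × 328.6897)) = 2·arctan(0.08351) ≈ 9.5478°.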